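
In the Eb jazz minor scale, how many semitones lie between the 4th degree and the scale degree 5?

The scale is Eb F Gb Ab Bb C D.
Ab up to Bb is a major second — 2 semitones.

2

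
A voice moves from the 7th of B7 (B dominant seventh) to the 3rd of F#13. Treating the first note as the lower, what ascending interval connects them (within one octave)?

B7 (B dominant seventh) has A as its 7th, and F#13 has A# as its 3rd.
A up to A# is 1 semitone, a half step wider than a perfect unison, so the interval is augmented.

augmented unison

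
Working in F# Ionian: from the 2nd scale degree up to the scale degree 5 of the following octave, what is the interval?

Spelling F# Ionian: F# G# A# B C# D# E#.
That puts G# below C#.
G# up to C# spans 11 letter names and 17 semitones — a perfect eleventh.

perfect eleventh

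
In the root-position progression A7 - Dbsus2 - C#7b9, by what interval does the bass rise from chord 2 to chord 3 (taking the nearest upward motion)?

A7

The roots are Db and C#.
Db up to C# is 12 semitones, a half step wider than a major seventh, so the interval is augmented.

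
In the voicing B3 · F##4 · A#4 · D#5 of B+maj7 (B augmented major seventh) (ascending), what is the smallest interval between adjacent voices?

Adjacent intervals: B3→F##4 = augmented fifth; F##4→A#4 = minor third; A#4→D#5 = perfect fourth.
The smallest is F##4 to A#4, a minor third (3 semitones).

m3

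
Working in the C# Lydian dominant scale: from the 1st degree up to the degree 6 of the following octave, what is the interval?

major thirteenth

C# lydian dominant: C# D# E# F## G# A# B.
So we need the interval from C# up to A#.
From C# to A# is 21 semitones, exactly the major thirteenth.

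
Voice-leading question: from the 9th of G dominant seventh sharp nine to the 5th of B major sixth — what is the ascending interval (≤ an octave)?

m6

The 9th of G dominant seventh sharp nine is A#; the 5th of B major sixth is F#.
A# up to F# is 8 semitones, a half step narrower than a major sixth, so the interval is minor.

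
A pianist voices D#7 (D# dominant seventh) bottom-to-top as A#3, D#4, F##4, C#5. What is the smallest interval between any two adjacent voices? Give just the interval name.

M3

Adjacent intervals: A#3→D#4 = perfect fourth; D#4→F##4 = major third; F##4→C#5 = diminished fifth.
The smallest is D#4 to F##4, a major third (4 semitones).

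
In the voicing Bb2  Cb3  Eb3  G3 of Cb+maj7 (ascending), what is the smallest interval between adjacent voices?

minor 2nd

Adjacent intervals: Bb2→Cb3 = minor second; Cb3→Eb3 = major third; Eb3→G3 = major third.
The smallest is Bb2 to Cb3, a minor second (1 semitone).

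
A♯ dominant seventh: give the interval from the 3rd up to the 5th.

minor third

A♯7 (A♯ dominant seventh): A♯-C𝄪-E♯-G♯.
The 3rd is C𝄪 and the 5th is E♯.
From C𝄪 to E♯: 3 semitones over a third = minor.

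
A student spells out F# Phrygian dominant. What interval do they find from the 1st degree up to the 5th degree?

perfect 5th

Spelling F# Phrygian dominant: F# G A# B C# D E.
So we need the interval from F# up to C#.
F# up to C# spans 5 letter names and 7 semitones — a perfect fifth.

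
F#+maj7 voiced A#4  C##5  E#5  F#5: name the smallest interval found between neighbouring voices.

Adjacent intervals: A#4→C##5 = major third; C##5→E#5 = minor third; E#5→F#5 = minor second.
The smallest is E#5 to F#5, a minor second (1 semitone).

minor second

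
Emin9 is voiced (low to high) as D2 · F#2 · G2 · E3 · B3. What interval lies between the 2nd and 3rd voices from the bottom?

m2

Those voices are F#2 and G2.
2 letter names make it a second; at 1 semitone (a half step narrower than major) the quality is minor.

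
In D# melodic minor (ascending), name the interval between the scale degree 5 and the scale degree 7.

D# melodic minor: D# E# F# G# A# B# C##.
Scale degree 5 = A#; degree 7 = C##.
Counting 3 letters and 4 half steps from A# gives a major third.

major third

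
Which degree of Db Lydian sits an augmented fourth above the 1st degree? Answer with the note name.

The scale is Db Eb F G Ab Bb C.
The 1st degree is Db; an augmented fourth above that is G — scale degree 4.

G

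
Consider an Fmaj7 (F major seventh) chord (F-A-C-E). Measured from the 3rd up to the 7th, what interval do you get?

P5

That puts A below E.
From A to E is 7 semitones, exactly the perfect fifth.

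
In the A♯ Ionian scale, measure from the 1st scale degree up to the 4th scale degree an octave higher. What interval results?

The scale runs A♯ B♯ C𝄪 D♯ E♯ F𝄪 G𝄪.
That puts A♯ below D♯.
A♯ up to D♯ spans 11 letter names and 17 semitones — a perfect eleventh.

perfect 11th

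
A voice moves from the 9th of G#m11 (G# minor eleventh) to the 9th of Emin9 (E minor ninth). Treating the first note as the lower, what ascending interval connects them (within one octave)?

minor sixth

The 9th of G#m11 (G# minor eleventh) is A#; the 9th of Emin9 (E minor ninth) is F#.
A# up to F# is 8 semitones, a half step narrower than a major sixth, so the interval is minor.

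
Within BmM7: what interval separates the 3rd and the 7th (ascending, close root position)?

augmented fifth

B minor-major seventh is spelled B D F# A#.
The 3rd is D and the 7th is A#.
5 letter names make it a fifth; at 8 semitones (a half step wider than perfect) the quality is augmented.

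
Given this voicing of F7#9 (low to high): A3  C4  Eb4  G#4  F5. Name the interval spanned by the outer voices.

minor thirteenth

The outer voices are A3 and F5.
13 letter names make it a thirteenth; at 20 semitones (a half step narrower than major) the quality is minor.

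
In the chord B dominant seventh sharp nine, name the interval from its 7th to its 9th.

Spelling the chord: B D# F# A C##.
7th = A; 9th = C##.
From A to C##: 5 semitones over a third = augmented.

augmented third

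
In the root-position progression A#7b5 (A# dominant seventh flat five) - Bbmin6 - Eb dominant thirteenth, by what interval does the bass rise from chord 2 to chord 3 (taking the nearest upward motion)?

The roots are Bb and Eb.
Counting 4 letters and 5 half steps from Bb gives a perfect fourth.

P4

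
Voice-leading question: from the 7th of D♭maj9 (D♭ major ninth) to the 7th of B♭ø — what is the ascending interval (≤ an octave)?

minor 6th

The 7th of D♭maj9 (D♭ major ninth) is C; the 7th of B♭ø is A♭.
6 letter names make it a sixth; at 8 semitones (a half step narrower than major) the quality is minor.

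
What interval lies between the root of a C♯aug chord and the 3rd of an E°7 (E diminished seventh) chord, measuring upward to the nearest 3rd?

d5

The root of C♯aug is C♯; the 3rd of E°7 (E diminished seventh) is G.
C♯ up to G is 6 semitones, a half step narrower than a perfect fifth, so the interval is diminished.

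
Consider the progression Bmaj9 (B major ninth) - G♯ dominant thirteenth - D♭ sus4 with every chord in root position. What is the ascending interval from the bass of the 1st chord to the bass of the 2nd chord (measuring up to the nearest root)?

The roots are B and G♯.
Counting 6 letters and 9 half steps from B gives a major sixth.

major sixth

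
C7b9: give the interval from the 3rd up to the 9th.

C7b9 is spelled C, E, G, Bb, Db.
That puts E below Db.
From E to Db: 9 semitones over a seventh = diminished.

d7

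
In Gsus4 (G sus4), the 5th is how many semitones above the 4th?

2

The chord tones of G sus4 are G–C–D.
C to D is a major second: 2 semitones.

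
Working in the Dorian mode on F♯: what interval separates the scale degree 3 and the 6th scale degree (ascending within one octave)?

Spelling the Dorian mode on F♯: F♯ G♯ A B C♯ D♯ E.
The scale degree 3 is A and the scale degree 6 is D♯.
4 letter names make it a fourth; at 6 semitones (a half step wider than perfect) the quality is augmented.

augmented fourth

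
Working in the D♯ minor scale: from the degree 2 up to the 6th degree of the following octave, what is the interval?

diminished 12th

The scale runs D♯ E♯ F♯ G♯ A♯ B C♯.
Degree 2 = E♯; degree 6 (up an octave) = B.
12 letter names make it a twelfth; at 18 semitones (a half step narrower than perfect) the quality is diminished.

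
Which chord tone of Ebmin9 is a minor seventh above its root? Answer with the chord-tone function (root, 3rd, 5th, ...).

7th

Ebmin9: Eb, Gb, Bb, Db, F.
The root is Eb. A minor seventh above Eb is Db.
Db is the chord's 7th.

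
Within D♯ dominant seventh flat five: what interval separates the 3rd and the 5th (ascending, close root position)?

The chord tones of D♯7b5 are D♯-F𝄪-A-C♯.
That puts F𝄪 below A.
F𝄪 up to A is 2 semitones, a whole step narrower than a major third, so the interval is diminished.

diminished 3rd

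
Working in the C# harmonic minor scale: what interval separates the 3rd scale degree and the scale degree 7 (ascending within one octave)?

A5

Spelling the C# harmonic minor scale: C# D# E F# G# A B#.
So we need the interval from E up to B#.
E up to B# is 8 semitones, a half step wider than a perfect fifth, so the interval is augmented.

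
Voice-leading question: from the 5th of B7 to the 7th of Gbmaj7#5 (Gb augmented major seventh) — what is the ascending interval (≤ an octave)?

diminished octave

B7 has F# as its 5th, and Gbmaj7#5 (Gb augmented major seventh) has F as its 7th.
F# up to F is 11 semitones, a half step narrower than a perfect octave, so the interval is diminished.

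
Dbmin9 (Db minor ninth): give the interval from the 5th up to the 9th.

P5

The chord tones of Dbmin9 are Db Fb Ab Cb Eb.
So we need the interval from Ab up to Eb.
Ab up to Eb spans 5 letter names and 7 semitones — a perfect fifth.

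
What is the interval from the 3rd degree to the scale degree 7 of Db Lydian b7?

Spelling Db Lydian b7: Db Eb F G Ab Bb Cb.
3rd degree = F; degree 7 = Cb.
5 letter names make it a fifth; at 6 semitones (a half step narrower than perfect) the quality is diminished.

d5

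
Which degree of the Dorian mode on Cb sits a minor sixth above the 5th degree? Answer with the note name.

The scale is Cb Db Ebb Fb Gb Ab Bbb.
The 5th degree is Gb; a minor sixth above that is Ebb — scale degree 3.

Ebb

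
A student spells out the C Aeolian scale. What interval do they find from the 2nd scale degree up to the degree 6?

diminished fifth

The scale runs C D Eb F G Ab Bb.
So we need the interval from D up to Ab.
From D to Ab: 6 semitones over a fifth = diminished.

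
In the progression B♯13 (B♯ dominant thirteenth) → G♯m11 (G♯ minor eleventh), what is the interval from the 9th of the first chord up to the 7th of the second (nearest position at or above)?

d4

The 9th of B♯13 (B♯ dominant thirteenth) is C𝄪; the 7th of G♯m11 (G♯ minor eleventh) is F♯.
From C𝄪 to F♯: 4 semitones over a fourth = diminished.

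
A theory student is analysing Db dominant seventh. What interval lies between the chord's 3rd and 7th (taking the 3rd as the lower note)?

diminished 5th

Db7: Db–F–Ab–Cb.
3rd = F; 7th = Cb.
5 letter names make it a fifth; at 6 semitones (a half step narrower than perfect) the quality is diminished.
That tritone between 3rd and 7th is what gives the dominant seventh its pull toward resolution.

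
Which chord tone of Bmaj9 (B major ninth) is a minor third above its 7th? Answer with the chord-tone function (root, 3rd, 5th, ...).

9th

Bmaj9 is spelled B-D#-F#-A#-C#.
The 7th is A#. A minor third above A# is C#.
C# is the chord's 9th.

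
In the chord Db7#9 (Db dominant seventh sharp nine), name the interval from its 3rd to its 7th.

diminished fifth

Spelling the chord: Db-F-Ab-Cb-E.
So we need the interval from F up to Cb.
5 letter names make it a fifth; at 6 semitones (a half step narrower than perfect) the quality is diminished.
This 3–7 tritone is the characteristic tension at the heart of the dominant sound.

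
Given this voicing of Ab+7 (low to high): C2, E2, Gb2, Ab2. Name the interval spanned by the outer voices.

The outer voices are C2 and Ab2.
6 letter names make it a sixth; at 8 semitones (a half step narrower than major) the quality is minor.

minor sixth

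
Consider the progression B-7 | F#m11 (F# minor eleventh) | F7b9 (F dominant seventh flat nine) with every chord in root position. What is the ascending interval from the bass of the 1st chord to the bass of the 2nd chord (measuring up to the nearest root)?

perfect fifth

The roots are B and F#.
From B to F# is 7 semitones, exactly the perfect fifth.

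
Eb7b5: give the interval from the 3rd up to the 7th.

Eb dominant seventh flat five: Eb G Bbb Db.
3rd = G; 7th = Db.
5 letter names make it a fifth; at 6 semitones (a half step narrower than perfect) the quality is diminished.

d5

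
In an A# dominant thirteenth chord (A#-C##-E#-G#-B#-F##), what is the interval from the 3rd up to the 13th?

3rd = C##; 13th = F##.
From C## to F## is 17 semitones, exactly the perfect eleventh.

perfect 11th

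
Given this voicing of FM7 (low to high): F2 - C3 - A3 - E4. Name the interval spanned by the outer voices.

M14

The outer voices are F2 and E4.
Counting 14 letters and 23 half steps from F gives a major fourteenth.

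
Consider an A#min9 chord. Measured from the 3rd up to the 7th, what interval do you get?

perfect fifth

Spelling the chord: A#-C#-E#-G#-B#.
3rd = C#; 7th = G#.
C# up to G# spans 5 letter names and 7 semitones — a perfect fifth.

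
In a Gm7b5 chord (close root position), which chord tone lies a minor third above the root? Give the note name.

Spelling the chord: G, B♭, D♭, F.
The root is G. A minor third above G is B♭.
B♭ is the chord's 3rd.

Bb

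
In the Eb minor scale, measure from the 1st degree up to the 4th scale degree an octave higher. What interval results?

Eb natural minor: Eb F Gb Ab Bb Cb Db.
So we need the interval from Eb up to Ab.
From Eb to Ab is 17 semitones, exactly the perfect eleventh.

perfect 11th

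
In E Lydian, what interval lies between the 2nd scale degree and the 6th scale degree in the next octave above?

Spelling E Lydian: E F# G# A# B C# D#.
So we need the interval from F# up to C#.
Counting 12 letters and 19 half steps from F# gives a perfect twelfth.

perfect twelfth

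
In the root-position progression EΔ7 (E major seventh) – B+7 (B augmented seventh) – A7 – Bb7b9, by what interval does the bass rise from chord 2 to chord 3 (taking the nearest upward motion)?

The roots are B and A.
7 letter names make it a seventh; at 10 semitones (a half step narrower than major) the quality is minor.

m7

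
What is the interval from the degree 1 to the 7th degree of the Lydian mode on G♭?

major seventh

The scale runs G♭ A♭ B♭ C D♭ E♭ F.
That puts G♭ below F.
Counting 7 letters and 11 half steps from G♭ gives a major seventh.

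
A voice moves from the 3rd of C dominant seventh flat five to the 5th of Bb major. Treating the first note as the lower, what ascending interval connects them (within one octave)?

The 3rd of C dominant seventh flat five is E; the 5th of Bb major is F.
2 letter names make it a second; at 1 semitone (a half step narrower than major) the quality is minor.

minor second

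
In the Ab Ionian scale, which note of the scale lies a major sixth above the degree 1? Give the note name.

The scale is Ab Bb C Db Eb F G.
The degree 1 is Ab; a major sixth above that is F — scale degree 6.

F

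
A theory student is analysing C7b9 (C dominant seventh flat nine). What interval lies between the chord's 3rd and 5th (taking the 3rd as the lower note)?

m3

C7b9 is spelled C-E-G-B♭-D♭.
So we need the interval from E up to G.
E up to G is 3 semitones, a half step narrower than a major third, so the interval is minor.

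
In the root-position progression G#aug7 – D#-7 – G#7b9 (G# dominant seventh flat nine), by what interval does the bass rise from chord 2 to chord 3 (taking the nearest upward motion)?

perfect fourth

The roots are D# and G#.
Counting 4 letters and 5 half steps from D# gives a perfect fourth.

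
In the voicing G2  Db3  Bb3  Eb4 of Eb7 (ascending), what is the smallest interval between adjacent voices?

Adjacent intervals: G2→Db3 = diminished fifth; Db3→Bb3 = major sixth; Bb3→Eb4 = perfect fourth.
The smallest is Bb3 to Eb4, a perfect fourth (5 semitones).

P4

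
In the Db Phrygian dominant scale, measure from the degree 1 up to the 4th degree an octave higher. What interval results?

The scale runs Db Ebb F Gb Ab Bbb Cb.
That puts Db below Gb.
Db up to Gb spans 11 letter names and 17 semitones — a perfect eleventh.

perfect 11th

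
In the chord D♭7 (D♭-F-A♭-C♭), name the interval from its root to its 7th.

minor seventh

So we need the interval from D♭ up to C♭.
7 letter names make it a seventh; at 10 semitones (a half step narrower than major) the quality is minor.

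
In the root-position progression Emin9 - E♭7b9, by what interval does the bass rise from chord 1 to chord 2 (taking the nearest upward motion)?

diminished octave

The roots are E and E♭.
E up to E♭ is 11 semitones, a half step narrower than a perfect octave, so the interval is diminished.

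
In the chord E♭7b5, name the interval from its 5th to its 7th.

M3

E♭7b5: E♭ G B𝄫 D♭.
So we need the interval from B𝄫 up to D♭.
From B𝄫 to D♭ is 4 semitones, exactly the major third.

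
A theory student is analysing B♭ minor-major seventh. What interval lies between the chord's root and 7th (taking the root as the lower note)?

Spelling the chord: B♭-D♭-F-A.
So we need the interval from B♭ up to A.
From B♭ to A is 11 semitones, exactly the major seventh.

major 7th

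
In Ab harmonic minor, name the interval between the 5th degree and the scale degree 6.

Spelling Ab harmonic minor: Ab Bb Cb Db Eb Fb G.
So we need the interval from Eb up to Fb.
Eb up to Fb is 1 semitone, a half step narrower than a major second, so the interval is minor.

minor 2nd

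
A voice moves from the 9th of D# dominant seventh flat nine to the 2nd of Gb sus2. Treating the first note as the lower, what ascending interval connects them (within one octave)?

diminished 4th

The 9th of D# dominant seventh flat nine is E; the 2nd of Gb sus2 is Ab.
4 letter names make it a fourth; at 4 semitones (a half step narrower than perfect) the quality is diminished.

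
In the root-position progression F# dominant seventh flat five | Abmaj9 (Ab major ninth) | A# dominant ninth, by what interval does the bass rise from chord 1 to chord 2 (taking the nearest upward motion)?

The roots are F# and Ab.
3 letter names make it a third; at 2 semitones (a whole step narrower than major) the quality is diminished.

diminished third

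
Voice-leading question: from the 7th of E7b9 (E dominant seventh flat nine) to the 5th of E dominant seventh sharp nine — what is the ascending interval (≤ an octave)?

major sixth

E7b9 (E dominant seventh flat nine) has D as its 7th, and E dominant seventh sharp nine has B as its 5th.
D up to B spans 6 letter names and 9 semitones — a major sixth.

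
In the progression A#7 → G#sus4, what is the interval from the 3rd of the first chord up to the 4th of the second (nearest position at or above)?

diminished octave

A#7 has C## as its 3rd, and G#sus4 has C# as its 4th.
C## up to C# is 11 semitones, a half step narrower than a perfect octave, so the interval is diminished.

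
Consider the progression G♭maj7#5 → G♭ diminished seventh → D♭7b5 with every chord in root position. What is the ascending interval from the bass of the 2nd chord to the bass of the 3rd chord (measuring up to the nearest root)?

The roots are G♭ and D♭.
G♭ up to D♭ spans 5 letter names and 7 semitones — a perfect fifth.

P5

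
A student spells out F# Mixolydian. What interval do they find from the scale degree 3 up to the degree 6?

perfect fourth

F# mixolydian: F# G# A# B C# D# E.
That puts A# below D#.
A# up to D# spans 4 letter names and 5 semitones — a perfect fourth.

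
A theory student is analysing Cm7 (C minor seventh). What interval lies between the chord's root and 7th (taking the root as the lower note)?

minor seventh

Spelling the chord: C, E♭, G, B♭.
The root is C and the 7th is B♭.
C up to B♭ is 10 semitones, a half step narrower than a major seventh, so the interval is minor.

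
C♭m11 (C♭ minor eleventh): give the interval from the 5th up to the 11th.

minor seventh

C♭m11 (C♭ minor eleventh): C♭ E𝄫 G♭ B𝄫 D♭ F♭.
The 5th is G♭ and the 11th is F♭.
7 letter names make it a seventh; at 10 semitones (a half step narrower than major) the quality is minor.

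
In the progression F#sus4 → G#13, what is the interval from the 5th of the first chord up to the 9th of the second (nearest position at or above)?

major sixth

F#sus4 has C# as its 5th, and G#13 has A# as its 9th.
C# up to A# spans 6 letter names and 9 semitones — a major sixth.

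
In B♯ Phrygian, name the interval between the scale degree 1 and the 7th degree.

Spelling B♯ Phrygian: B♯ C♯ D♯ E♯ F𝄪 G♯ A♯.
The scale degree 1 is B♯ and the degree 7 is A♯.
B♯ up to A♯ is 10 semitones, a half step narrower than a major seventh, so the interval is minor.

minor seventh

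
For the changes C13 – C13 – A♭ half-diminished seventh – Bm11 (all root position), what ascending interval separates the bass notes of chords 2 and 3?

The roots are C and A♭.
From C to A♭: 8 semitones over a sixth = minor.

m6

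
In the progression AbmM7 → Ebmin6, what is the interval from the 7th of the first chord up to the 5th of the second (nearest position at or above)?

m3

AbmM7 has G as its 7th, and Ebmin6 has Bb as its 5th.
G up to Bb is 3 semitones, a half step narrower than a major third, so the interval is minor.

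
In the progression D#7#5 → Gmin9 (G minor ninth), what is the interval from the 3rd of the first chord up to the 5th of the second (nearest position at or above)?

diminished sixth

D#7#5 has F## as its 3rd, and Gmin9 (G minor ninth) has D as its 5th.
From F## to D: 7 semitones over a sixth = diminished.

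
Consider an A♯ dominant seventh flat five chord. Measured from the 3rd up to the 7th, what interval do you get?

diminished fifth

Spelling the chord: A♯ C𝄪 E G♯.
The 3rd is C𝄪 and the 7th is G♯.
From C𝄪 to G♯: 6 semitones over a fifth = diminished.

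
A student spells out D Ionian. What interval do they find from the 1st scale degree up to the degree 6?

D major: D E F♯ G A B C♯.
The 1st scale degree is D and the 6th scale degree is B.
From D to B is 9 semitones, exactly the major sixth.

major 6th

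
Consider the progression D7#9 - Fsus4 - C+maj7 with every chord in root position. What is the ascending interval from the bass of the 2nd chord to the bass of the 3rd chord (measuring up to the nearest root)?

The roots are F and C.
Counting 5 letters and 7 half steps from F gives a perfect fifth.

perfect fifth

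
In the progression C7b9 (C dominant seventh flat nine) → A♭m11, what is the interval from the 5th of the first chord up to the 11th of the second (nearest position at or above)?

diminished 5th

C7b9 (C dominant seventh flat nine) has G as its 5th, and A♭m11 has D♭ as its 11th.
5 letter names make it a fifth; at 6 semitones (a half step narrower than perfect) the quality is diminished.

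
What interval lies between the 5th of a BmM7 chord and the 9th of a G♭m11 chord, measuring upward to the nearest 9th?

BmM7 has F♯ as its 5th, and G♭m11 has A♭ as its 9th.
From F♯ to A♭: 2 semitones over a third = diminished.

diminished 3rd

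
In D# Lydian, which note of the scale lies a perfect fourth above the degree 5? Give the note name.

D#

The scale is D# E# F## G## A# B# C##.
The degree 5 is A#; a perfect fourth above that is D# — scale degree 1.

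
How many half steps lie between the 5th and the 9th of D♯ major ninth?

7

D♯maj9 is spelled D♯-F𝄪-A♯-C𝄪-E♯.
A♯ to E♯ is a perfect fifth: 7 semitones.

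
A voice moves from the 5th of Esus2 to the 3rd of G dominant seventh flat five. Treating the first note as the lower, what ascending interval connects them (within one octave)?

P1

Esus2 has B as its 5th, and G dominant seventh flat five has B as its 3rd.
From B to B is 0 semitones, exactly the perfect unison.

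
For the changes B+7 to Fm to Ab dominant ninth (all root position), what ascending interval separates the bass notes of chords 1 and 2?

diminished fifth

The roots are B and F.
5 letter names make it a fifth; at 6 semitones (a half step narrower than perfect) the quality is diminished.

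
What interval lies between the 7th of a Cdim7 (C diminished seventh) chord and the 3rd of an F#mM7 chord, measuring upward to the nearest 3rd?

augmented 7th

Cdim7 (C diminished seventh) has Bbb as its 7th, and F#mM7 has A as its 3rd.
Bbb up to A is 12 semitones, a half step wider than a major seventh, so the interval is augmented.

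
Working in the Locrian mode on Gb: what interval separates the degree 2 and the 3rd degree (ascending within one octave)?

major second

The scale runs Gb Abb Bbb Cb Dbb Ebb Fb.
The degree 2 is Abb and the scale degree 3 is Bbb.
Abb up to Bbb spans 2 letter names and 2 semitones — a major second.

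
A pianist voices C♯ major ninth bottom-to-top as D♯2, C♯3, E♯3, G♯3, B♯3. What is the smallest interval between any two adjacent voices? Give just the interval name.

minor third

Adjacent intervals: D♯2→C♯3 = minor seventh; C♯3→E♯3 = major third; E♯3→G♯3 = minor third; G♯3→B♯3 = major third.
The smallest is E♯3 to G♯3, a minor third (3 semitones).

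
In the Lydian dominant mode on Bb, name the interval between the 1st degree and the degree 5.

perfect fifth

The scale runs Bb C D E F G Ab.
That puts Bb below F.
Counting 5 letters and 7 half steps from Bb gives a perfect fifth.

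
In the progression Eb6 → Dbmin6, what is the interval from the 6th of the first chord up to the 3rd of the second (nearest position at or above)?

Eb6 has C as its 6th, and Dbmin6 has Fb as its 3rd.
4 letter names make it a fourth; at 4 semitones (a half step narrower than perfect) the quality is diminished.

d4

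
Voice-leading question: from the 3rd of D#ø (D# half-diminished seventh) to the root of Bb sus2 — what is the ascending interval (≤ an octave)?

diminished 4th

The 3rd of D#ø (D# half-diminished seventh) is F#; the root of Bb sus2 is Bb.
From F# to Bb: 4 semitones over a fourth = diminished.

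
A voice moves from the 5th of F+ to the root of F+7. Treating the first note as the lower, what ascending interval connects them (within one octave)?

diminished 4th

The 5th of F+ is C♯; the root of F+7 is F.
4 letter names make it a fourth; at 4 semitones (a half step narrower than perfect) the quality is diminished.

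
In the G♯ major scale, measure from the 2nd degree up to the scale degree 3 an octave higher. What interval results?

Spelling the G♯ major scale: G♯ A♯ B♯ C♯ D♯ E♯ F𝄪.
So we need the interval from A♯ up to B♯.
From A♯ to B♯ is 14 semitones, exactly the major ninth.

major ninth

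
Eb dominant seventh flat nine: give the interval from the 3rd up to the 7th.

The chord tones of Eb7b9 (Eb dominant seventh flat nine) are Eb, G, Bb, Db, Fb.
That puts G below Db.
5 letter names make it a fifth; at 6 semitones (a half step narrower than perfect) the quality is diminished.
That tritone between 3rd and 7th is what gives the dominant seventh its pull toward resolution.

diminished fifth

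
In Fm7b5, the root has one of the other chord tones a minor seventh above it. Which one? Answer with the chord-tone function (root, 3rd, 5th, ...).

Fø: F A♭ C♭ E♭.
The root is F. A minor seventh above F is E♭.
E♭ is the chord's 7th.

7th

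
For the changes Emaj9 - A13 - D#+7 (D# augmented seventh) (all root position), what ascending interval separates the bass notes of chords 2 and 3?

augmented fourth

The roots are A and D#.
A up to D# is 6 semitones, a half step wider than a perfect fourth, so the interval is augmented.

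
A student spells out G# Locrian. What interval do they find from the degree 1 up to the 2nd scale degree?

G# locrian: G# A B C# D E F#.
So we need the interval from G# up to A.
From G# to A: 1 semitone over a second = minor.

minor second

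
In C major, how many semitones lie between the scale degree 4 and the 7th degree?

6

The scale is C D E F G A B.
F up to B is an augmented fourth — 6 semitones.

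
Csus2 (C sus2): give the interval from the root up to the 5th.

Spelling the chord: C, D, G.
The root is C and the 5th is G.
From C to G is 7 semitones, exactly the perfect fifth.

perfect fifth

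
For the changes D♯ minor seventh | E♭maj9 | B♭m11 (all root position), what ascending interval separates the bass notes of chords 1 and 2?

diminished second

The roots are D♯ and E♭.
D♯ up to E♭ is 0 semitones, a whole step narrower than a major second, so the interval is diminished.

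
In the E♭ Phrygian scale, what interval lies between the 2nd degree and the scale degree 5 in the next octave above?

augmented eleventh

E♭ phrygian: E♭ F♭ G♭ A♭ B♭ C♭ D♭.
That puts F♭ below B♭.
F♭ up to B♭ is 18 semitones, a half step wider than a perfect eleventh, so the interval is augmented.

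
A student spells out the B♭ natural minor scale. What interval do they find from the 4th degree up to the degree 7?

B♭ natural minor: B♭ C D♭ E♭ F G♭ A♭.
So we need the interval from E♭ up to A♭.
Counting 4 letters and 5 half steps from E♭ gives a perfect fourth.

perfect fourth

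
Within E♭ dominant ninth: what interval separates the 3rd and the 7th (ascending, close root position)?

E♭9: E♭-G-B♭-D♭-F.
The 3rd is G and the 7th is D♭.
From G to D♭: 6 semitones over a fifth = diminished.
This 3–7 tritone is the characteristic tension at the heart of the dominant sound.

d5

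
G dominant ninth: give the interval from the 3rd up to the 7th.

The chord tones of G9 are G B D F A.
That puts B below F.
From B to F: 6 semitones over a fifth = diminished.

diminished fifth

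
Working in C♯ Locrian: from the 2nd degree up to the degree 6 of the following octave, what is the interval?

perfect twelfth

The scale runs C♯ D E F♯ G A B.
2nd degree = D; degree 6 (up an octave) = A.
From D to A is 19 semitones, exactly the perfect twelfth.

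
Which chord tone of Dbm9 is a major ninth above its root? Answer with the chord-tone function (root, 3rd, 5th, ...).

The chord tones of Dbm9 are Db-Fb-Ab-Cb-Eb.
The root is Db. A major ninth above Db is Eb.
Eb is the chord's 9th.

9th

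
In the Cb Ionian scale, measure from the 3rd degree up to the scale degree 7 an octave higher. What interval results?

perfect 12th

Cb major: Cb Db Eb Fb Gb Ab Bb.
So we need the interval from Eb up to Bb.
Counting 12 letters and 19 half steps from Eb gives a perfect twelfth.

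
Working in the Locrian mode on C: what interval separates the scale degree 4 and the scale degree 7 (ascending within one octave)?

perfect fourth

The scale runs C D♭ E♭ F G♭ A♭ B♭.
That puts F below B♭.
Counting 4 letters and 5 half steps from F gives a perfect fourth.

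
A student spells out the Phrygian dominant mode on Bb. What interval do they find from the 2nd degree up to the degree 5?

A4

Spelling the Phrygian dominant mode on Bb: Bb Cb D Eb F Gb Ab.
2nd degree = Cb; 5th degree = F.
4 letter names make it a fourth; at 6 semitones (a half step wider than perfect) the quality is augmented.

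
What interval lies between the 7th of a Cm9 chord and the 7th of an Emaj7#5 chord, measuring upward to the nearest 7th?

A3

The 7th of Cm9 is Bb; the 7th of Emaj7#5 is D#.
From Bb to D#: 5 semitones over a third = augmented.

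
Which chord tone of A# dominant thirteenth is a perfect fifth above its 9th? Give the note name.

The chord tones of A#13 (A# dominant thirteenth) are A# C## E# G# B# F##.
The 9th is B#. A perfect fifth above B# is F##.
F## is the chord's 13th.

F##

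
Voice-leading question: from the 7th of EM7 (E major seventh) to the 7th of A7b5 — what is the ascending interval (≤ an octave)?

The 7th of EM7 (E major seventh) is D#; the 7th of A7b5 is G.
4 letter names make it a fourth; at 4 semitones (a half step narrower than perfect) the quality is diminished.

diminished fourth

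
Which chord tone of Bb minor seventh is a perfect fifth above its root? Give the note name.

F

Bbm7 is spelled Bb-Db-F-Ab.
The root is Bb. A perfect fifth above Bb is F.
F is the chord's 5th.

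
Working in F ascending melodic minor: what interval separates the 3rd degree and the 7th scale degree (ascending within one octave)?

augmented fifth

F melodic minor: F G A♭ B♭ C D E.
That puts A♭ below E.
From A♭ to E: 8 semitones over a fifth = augmented.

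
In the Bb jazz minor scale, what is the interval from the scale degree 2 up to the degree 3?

Spelling the Bb jazz minor scale: Bb C Db Eb F G A.
The scale degree 2 is C and the scale degree 3 is Db.
From C to Db: 1 semitone over a second = minor.

minor 2nd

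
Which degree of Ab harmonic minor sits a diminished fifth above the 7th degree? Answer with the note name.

Db

The scale is Ab Bb Cb Db Eb Fb G.
The 7th degree is G; a diminished fifth above that is Db — scale degree 4.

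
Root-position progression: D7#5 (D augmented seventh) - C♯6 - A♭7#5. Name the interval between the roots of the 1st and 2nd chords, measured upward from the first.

major seventh

The roots are D and C♯.
From D to C♯ is 11 semitones, exactly the major seventh.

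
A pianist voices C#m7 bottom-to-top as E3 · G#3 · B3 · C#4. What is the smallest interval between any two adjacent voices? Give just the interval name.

Adjacent intervals: E3→G#3 = major third; G#3→B3 = minor third; B3→C#4 = major second.
The smallest is B3 to C#4, a major second (2 semitones).

major second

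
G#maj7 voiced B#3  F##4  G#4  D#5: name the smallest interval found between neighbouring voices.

Adjacent intervals: B#3→F##4 = perfect fifth; F##4→G#4 = minor second; G#4→D#5 = perfect fifth.
The smallest is F##4 to G#4, a minor second (1 semitone).

minor second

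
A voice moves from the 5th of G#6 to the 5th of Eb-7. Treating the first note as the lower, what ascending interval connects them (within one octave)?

The 5th of G#6 is D#; the 5th of Eb-7 is Bb.
6 letter names make it a sixth; at 7 semitones (a whole step narrower than major) the quality is diminished.

diminished sixth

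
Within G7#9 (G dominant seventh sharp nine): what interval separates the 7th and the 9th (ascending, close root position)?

Spelling the chord: G B D F A♯.
The 7th is F and the 9th is A♯.
3 letter names make it a third; at 5 semitones (a half step wider than major) the quality is augmented.

augmented third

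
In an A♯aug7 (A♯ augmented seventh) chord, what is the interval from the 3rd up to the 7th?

A♯7#5: A♯ C𝄪 E𝄪 G♯.
That puts C𝄪 below G♯.
C𝄪 up to G♯ is 6 semitones, a half step narrower than a perfect fifth, so the interval is diminished.

d5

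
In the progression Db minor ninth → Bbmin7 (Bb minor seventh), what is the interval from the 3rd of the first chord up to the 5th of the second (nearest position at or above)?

The 3rd of Db minor ninth is Fb; the 5th of Bbmin7 (Bb minor seventh) is F.
From Fb to F: 1 semitone over a unison = augmented.

augmented unison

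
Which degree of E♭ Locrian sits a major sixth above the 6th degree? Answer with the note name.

Ab

The scale is E♭ F♭ G♭ A♭ B𝄫 C♭ D♭.
The 6th degree is C♭; a major sixth above that is A♭ — scale degree 4.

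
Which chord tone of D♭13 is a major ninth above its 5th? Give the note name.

D♭13: D♭-F-A♭-C♭-E♭-B♭.
The 5th is A♭. A major ninth above A♭ is B♭.
B♭ is the chord's 13th.

Bb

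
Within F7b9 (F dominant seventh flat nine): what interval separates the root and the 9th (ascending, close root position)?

minor ninth

F7b9 (F dominant seventh flat nine): F–A–C–Eb–Gb.
Root = F; 9th = Gb.
F up to Gb is 13 semitones, a half step narrower than a major ninth, so the interval is minor.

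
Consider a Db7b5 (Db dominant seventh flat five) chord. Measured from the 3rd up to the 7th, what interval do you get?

Db dominant seventh flat five is spelled Db F Abb Cb.
That puts F below Cb.
F up to Cb is 6 semitones, a half step narrower than a perfect fifth, so the interval is diminished.
This 3–7 tritone is the characteristic tension at the heart of the dominant sound.

diminished fifth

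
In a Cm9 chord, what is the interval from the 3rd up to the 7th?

perfect fifth

The chord tones of Cmin9 (C minor ninth) are C–Eb–G–Bb–D.
So we need the interval from Eb up to Bb.
Eb up to Bb spans 5 letter names and 7 semitones — a perfect fifth.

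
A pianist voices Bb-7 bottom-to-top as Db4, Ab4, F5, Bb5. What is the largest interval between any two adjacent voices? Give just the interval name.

Adjacent intervals: Db4→Ab4 = perfect fifth; Ab4→F5 = major sixth; F5→Bb5 = perfect fourth.
The largest is Ab4 to F5, a major sixth (9 semitones).

major sixth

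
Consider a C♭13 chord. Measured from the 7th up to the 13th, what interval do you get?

Spelling the chord: C♭-E♭-G♭-B𝄫-D♭-A♭.
The 7th is B𝄫 and the 13th is A♭.
From B𝄫 to A♭ is 11 semitones, exactly the major seventh.

major 7th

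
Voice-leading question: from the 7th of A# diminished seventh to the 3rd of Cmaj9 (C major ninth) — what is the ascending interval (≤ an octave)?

M6

The 7th of A# diminished seventh is G; the 3rd of Cmaj9 (C major ninth) is E.
G up to E spans 6 letter names and 9 semitones — a major sixth.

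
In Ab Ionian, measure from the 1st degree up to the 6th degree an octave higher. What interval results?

major thirteenth

Spelling Ab Ionian: Ab Bb C Db Eb F G.
1st degree = Ab; scale degree 6 (up an octave) = F.
Counting 13 letters and 21 half steps from Ab gives a major thirteenth.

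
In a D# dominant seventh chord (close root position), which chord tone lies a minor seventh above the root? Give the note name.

D#7 is spelled D# F## A# C#.
The root is D#. A minor seventh above D# is C#.
C# is the chord's 7th.

C#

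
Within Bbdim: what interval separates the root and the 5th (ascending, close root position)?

diminished fifth

Bbdim: Bb, Db, Fb.
So we need the interval from Bb up to Fb.
Bb up to Fb is 6 semitones, a half step narrower than a perfect fifth, so the interval is diminished.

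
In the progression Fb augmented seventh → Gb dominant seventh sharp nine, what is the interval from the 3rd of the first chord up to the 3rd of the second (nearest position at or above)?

major second

The 3rd of Fb augmented seventh is Ab; the 3rd of Gb dominant seventh sharp nine is Bb.
Ab up to Bb spans 2 letter names and 2 semitones — a major second.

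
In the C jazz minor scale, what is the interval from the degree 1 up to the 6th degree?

major 6th

The scale runs C D E♭ F G A B.
Degree 1 = C; 6th degree = A.
C up to A spans 6 letter names and 9 semitones — a major sixth.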